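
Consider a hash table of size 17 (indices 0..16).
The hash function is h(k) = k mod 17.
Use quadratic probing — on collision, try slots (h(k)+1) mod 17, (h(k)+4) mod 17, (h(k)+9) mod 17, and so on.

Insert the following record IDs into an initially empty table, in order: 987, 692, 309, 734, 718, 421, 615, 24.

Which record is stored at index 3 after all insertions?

987 hashes to 1; slot 1 is free -> place at 1.
692 hashes to 12; slot 12 is free -> place at 12.
309 hashes to 3; slot 3 is free -> place at 3.
734 hashes to 3; 3 taken -> place at 4.
718 hashes to 4; 4 taken -> place at 5.
421 hashes to 13; slot 13 is free -> place at 13.
615 hashes to 3; 3,4 taken -> place at 7.
24 hashes to 7; 7 taken -> place at 8.
Table: [∅, 987, ∅, 309, 734, 718, ∅, 615, 24, ∅, ∅, ∅, 692, 421, ∅, ∅, ∅]

309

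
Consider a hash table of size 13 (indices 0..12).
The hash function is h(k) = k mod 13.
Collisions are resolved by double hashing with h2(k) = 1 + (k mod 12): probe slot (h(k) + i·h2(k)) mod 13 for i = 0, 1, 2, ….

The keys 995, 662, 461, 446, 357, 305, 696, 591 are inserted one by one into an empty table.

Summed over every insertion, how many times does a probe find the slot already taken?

5

Insert 995: h=7, slot 7 empty → index 7.
Insert 662: h=12, slot 12 empty → index 12.
Insert 461: h=6, slot 6 empty → index 6.
Insert 446: h=4, slot 4 empty → index 4.
Insert 357: h=6, h2=10, slot 6 occupied → index 3.
Insert 305: h=6, h2=6, slots 6,12 occupied → index 5.
Insert 696: h=7, h2=1, slot 7 occupied → index 8.
Insert 591: h=6, h2=4, slot 6 occupied → index 10.
Table: [-, -, -, 357, 446, 305, 461, 995, 696, -, 591, -, 662]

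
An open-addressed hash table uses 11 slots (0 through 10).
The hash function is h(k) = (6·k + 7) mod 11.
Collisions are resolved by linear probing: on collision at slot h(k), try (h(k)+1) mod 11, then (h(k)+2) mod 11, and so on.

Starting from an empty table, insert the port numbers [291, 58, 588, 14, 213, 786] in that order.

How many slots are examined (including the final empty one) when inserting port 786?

291: h=4 → slot 4
58: h=3 → slot 3
588: h=4, probe 4,5 → slot 5
14: h=3, probe 3,4,5,6 → slot 6
213: h=9 → slot 9
786: h=4, probe 4,5,6,7 → slot 7
Table: [., ., ., 58, 291, 588, 14, 786, ., 213, .]

4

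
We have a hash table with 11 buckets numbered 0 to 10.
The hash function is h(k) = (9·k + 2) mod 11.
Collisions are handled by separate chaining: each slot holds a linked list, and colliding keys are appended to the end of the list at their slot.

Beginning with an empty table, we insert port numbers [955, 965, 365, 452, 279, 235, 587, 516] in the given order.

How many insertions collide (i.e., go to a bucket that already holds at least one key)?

955 → bucket 6
965 → bucket 8
365 → bucket 9
452 → bucket 0
279 → bucket 5
235 → bucket 5 (collision)
587 → bucket 5 (collision)
516 → bucket 4
Final buckets:
0: 452
1: —
2: —
3: —
4: 516
5: 279 -> 235 -> 587
6: 955
7: —
8: 965
9: 365
10: —

2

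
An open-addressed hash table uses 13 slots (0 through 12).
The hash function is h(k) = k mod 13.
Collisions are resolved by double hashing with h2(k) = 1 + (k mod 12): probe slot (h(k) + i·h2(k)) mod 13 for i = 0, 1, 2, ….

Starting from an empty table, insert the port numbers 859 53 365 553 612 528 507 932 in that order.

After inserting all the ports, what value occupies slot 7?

Insert 859: h=1, slot 1 empty → index 1.
Insert 53: h=1, h2=6, slot 1 occupied → index 7.
Insert 365: h=1, h2=6, slots 1,7 occupied → index 0.
Insert 553: h=7, h2=2, slot 7 occupied → index 9.
Insert 612: h=1, h2=1, slot 1 occupied → index 2.
Insert 528: h=8, slot 8 empty → index 8.
Insert 507: h=0, h2=4, slot 0 occupied → index 4.
Insert 932: h=9, h2=9, slot 9 occupied → index 5.
Table: [365, 859, 612, ∅, 507, 932, ∅, 53, 528, 553, ∅, ∅, ∅]

53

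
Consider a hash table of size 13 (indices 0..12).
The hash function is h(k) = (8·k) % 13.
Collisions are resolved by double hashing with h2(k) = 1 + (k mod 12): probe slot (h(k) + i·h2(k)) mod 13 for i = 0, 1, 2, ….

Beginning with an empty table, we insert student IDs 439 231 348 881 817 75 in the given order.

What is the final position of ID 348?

439 hashes to 2; slot 2 is free → place at 2.
231 hashes to 2, h2=4; 2 taken → place at 6.
348 hashes to 2, h2=1; 2 taken → place at 3.
881 hashes to 2, h2=6; 2 taken → place at 8.
817 hashes to 10; slot 10 is free → place at 10.
75 hashes to 2, h2=4; 2,6,10 taken → place at 1.
Table: [_, 75, 439, 348, _, _, 231, _, 881, _, 817, _, _]

3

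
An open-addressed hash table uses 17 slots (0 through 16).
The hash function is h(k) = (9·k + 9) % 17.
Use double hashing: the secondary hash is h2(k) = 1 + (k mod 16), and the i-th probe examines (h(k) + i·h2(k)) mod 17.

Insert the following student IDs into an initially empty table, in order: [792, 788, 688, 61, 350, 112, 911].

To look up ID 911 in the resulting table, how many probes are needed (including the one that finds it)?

Insert 792: h=14, slot 14 empty -> index 14.
Insert 788: h=12, slot 12 empty -> index 12.
Insert 688: h=13, slot 13 empty -> index 13.
Insert 61: h=14, h2=14, slot 14 occupied -> index 11.
Insert 350: h=14, h2=15, slots 14,12 occupied -> index 10.
Insert 112: h=14, h2=1, slot 14 occupied -> index 15.
Insert 911: h=14, h2=16, slots 14,13,12,11,10 occupied -> index 9.
Table: [∅, ∅, ∅, ∅, ∅, ∅, ∅, ∅, ∅, 911, 350, 61, 788, 688, 792, 112, ∅]
Lookup 911: h=14, h2=16, probe 14,13,12,11,10,9 → found at 9.

6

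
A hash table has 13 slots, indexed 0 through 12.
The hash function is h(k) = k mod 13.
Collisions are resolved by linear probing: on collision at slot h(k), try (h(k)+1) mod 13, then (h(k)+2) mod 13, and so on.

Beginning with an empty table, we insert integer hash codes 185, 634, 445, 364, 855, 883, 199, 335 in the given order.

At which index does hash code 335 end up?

Insert 185: h=3, slot 3 empty -> index 3.
Insert 634: h=10, slot 10 empty -> index 10.
Insert 445: h=3, slot 3 occupied -> index 4.
Insert 364: h=0, slot 0 empty -> index 0.
Insert 855: h=10, slot 10 occupied -> index 11.
Insert 883: h=12, slot 12 empty -> index 12.
Insert 199: h=4, slot 4 occupied -> index 5.
Insert 335: h=10, slots 10,11,12,0 occupied -> index 1.
Table: [364, 335, ., 185, 445, 199, ., ., ., ., 634, 855, 883]

1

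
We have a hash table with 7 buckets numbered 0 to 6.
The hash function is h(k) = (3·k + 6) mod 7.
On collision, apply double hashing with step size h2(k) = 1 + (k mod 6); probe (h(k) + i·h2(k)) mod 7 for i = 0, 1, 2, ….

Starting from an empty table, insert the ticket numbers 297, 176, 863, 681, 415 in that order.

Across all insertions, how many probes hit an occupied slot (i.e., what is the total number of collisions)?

Insert 297: h=1, slot 1 empty => index 1.
Insert 176: h=2, slot 2 empty => index 2.
Insert 863: h=5, slot 5 empty => index 5.
Insert 681: h=5, h2=4, slots 5,2 occupied => index 6.
Insert 415: h=5, h2=2, slot 5 occupied => index 0.
Table: [415, 297, 176, —, —, 863, 681]

3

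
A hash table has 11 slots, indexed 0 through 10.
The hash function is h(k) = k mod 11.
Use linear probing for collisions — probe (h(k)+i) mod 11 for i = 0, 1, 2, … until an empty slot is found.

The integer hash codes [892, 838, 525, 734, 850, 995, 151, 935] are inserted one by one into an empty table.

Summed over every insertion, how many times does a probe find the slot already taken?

3

892: h=1 → slot 1
838: h=2 → slot 2
525: h=8 → slot 8
734: h=8, probe 8,9 → slot 9
850: h=3 → slot 3
995: h=5 → slot 5
151: h=8, probe 8,9,10 → slot 10
935: h=0 → slot 0
Table: [935, 892, 838, 850, -, 995, -, -, 525, 734, 151]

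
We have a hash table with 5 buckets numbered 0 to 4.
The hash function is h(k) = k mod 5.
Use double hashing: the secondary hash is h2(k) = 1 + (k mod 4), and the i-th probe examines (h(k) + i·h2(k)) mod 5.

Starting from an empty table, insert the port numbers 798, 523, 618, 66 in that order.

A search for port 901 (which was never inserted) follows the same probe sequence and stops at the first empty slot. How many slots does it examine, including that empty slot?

3

798: h=3 => slot 3
523: h=3, h2=4, probe 3,2 => slot 2
618: h=3, h2=3, probe 3,1 => slot 1
66: h=1, h2=3, probe 1,4 => slot 4
Table: [-, 618, 523, 798, 66]
Lookup 901: h=1, h2=2, probe 1,3,0 → slot 0 empty, not found.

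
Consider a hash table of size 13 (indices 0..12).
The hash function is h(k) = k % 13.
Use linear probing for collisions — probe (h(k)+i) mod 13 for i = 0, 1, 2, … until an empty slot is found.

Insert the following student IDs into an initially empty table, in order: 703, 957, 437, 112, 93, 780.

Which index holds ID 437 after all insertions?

9

703 hashes to 1; slot 1 is free -> place at 1.
957 hashes to 8; slot 8 is free -> place at 8.
437 hashes to 8; 8 taken -> place at 9.
112 hashes to 8; 8,9 taken -> place at 10.
93 hashes to 2; slot 2 is free -> place at 2.
780 hashes to 0; slot 0 is free -> place at 0.
Table: [780, 703, 93, _, _, _, _, _, 957, 437, 112, _, _]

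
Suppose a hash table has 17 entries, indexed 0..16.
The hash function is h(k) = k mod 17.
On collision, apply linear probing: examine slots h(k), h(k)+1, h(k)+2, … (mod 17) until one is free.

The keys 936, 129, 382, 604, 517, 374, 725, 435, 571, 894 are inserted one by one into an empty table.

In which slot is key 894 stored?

936 hashes to 1; slot 1 is free -> place at 1.
129 hashes to 10; slot 10 is free -> place at 10.
382 hashes to 8; slot 8 is free -> place at 8.
604 hashes to 9; slot 9 is free -> place at 9.
517 hashes to 7; slot 7 is free -> place at 7.
374 hashes to 0; slot 0 is free -> place at 0.
725 hashes to 11; slot 11 is free -> place at 11.
435 hashes to 10; 10,11 taken -> place at 12.
571 hashes to 10; 10,11,12 taken -> place at 13.
894 hashes to 10; 10,11,12,13 taken -> place at 14.
Table: [374, 936, ∅, ∅, ∅, ∅, ∅, 517, 382, 604, 129, 725, 435, 571, 894, ∅, ∅]

14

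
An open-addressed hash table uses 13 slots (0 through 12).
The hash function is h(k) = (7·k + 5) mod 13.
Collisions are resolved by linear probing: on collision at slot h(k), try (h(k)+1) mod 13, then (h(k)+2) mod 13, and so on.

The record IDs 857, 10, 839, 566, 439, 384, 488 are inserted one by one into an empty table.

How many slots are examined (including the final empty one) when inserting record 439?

Insert 857: h=11, slot 11 empty -> index 11.
Insert 10: h=10, slot 10 empty -> index 10.
Insert 839: h=2, slot 2 empty -> index 2.
Insert 566: h=2, slot 2 occupied -> index 3.
Insert 439: h=10, slots 10,11 occupied -> index 12.
Insert 384: h=2, slots 2,3 occupied -> index 4.
Insert 488: h=2, slots 2,3,4 occupied -> index 5.
Table: [—, —, 839, 566, 384, 488, —, —, —, —, 10, 857, 439]

3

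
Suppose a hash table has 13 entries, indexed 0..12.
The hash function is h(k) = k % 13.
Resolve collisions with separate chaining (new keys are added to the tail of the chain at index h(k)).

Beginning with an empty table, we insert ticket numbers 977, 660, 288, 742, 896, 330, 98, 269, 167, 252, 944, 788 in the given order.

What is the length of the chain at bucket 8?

977 -> bucket 2
660 -> bucket 10
288 -> bucket 2 (collision)
742 -> bucket 1
896 -> bucket 12
330 -> bucket 5
98 -> bucket 7
269 -> bucket 9
167 -> bucket 11
252 -> bucket 5 (collision)
944 -> bucket 8
788 -> bucket 8 (collision)
Final buckets:
0: —
1: 742
2: 977 -> 288
3: —
4: —
5: 330 -> 252
6: —
7: 98
8: 944 -> 788
9: 269
10: 660
11: 167
12: 896

2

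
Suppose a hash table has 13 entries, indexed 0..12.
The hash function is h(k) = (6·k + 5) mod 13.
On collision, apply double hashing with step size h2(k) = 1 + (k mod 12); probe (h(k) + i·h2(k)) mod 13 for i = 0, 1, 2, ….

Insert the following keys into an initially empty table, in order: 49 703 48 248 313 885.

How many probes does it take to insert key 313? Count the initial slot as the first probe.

3

49: h=0 -> slot 0
703: h=11 -> slot 11
48: h=7 -> slot 7
248: h=11, h2=9, probe 11,7,3 -> slot 3
313: h=11, h2=2, probe 11,0,2 -> slot 2
885: h=11, h2=10, probe 11,8 -> slot 8
Table: [49, _, 313, 248, _, _, _, 48, 885, _, _, 703, _]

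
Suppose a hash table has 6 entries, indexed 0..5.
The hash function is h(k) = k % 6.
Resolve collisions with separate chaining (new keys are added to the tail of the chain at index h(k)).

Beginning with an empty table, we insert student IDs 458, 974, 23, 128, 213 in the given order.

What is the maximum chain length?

3

Insert 458: h=2, bucket 2 empty -> new chain.
Insert 974: h=2, bucket 2 nonempty -> append to chain.
Insert 23: h=5, bucket 5 empty -> new chain.
Insert 128: h=2, bucket 2 nonempty -> append to chain.
Insert 213: h=3, bucket 3 empty -> new chain.
Final buckets:
0: ∅
1: ∅
2: 458 -> 974 -> 128
3: 213
4: ∅
5: 23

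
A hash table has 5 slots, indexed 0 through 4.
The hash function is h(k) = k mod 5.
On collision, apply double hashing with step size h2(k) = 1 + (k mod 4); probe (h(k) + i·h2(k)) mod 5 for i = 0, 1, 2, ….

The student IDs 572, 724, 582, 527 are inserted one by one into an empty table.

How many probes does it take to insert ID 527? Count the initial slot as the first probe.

2

Insert 572: h=2, slot 2 empty => index 2.
Insert 724: h=4, slot 4 empty => index 4.
Insert 582: h=2, h2=3, slot 2 occupied => index 0.
Insert 527: h=2, h2=4, slot 2 occupied => index 1.
Table: [582, 527, 572, -, 724]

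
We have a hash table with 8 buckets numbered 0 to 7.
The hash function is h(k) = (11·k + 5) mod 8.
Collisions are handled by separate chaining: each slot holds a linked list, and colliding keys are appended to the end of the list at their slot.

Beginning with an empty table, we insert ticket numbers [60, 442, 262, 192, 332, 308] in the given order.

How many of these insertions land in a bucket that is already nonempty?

2

Insert 60: h=1, bucket 1 empty -> new chain.
Insert 442: h=3, bucket 3 empty -> new chain.
Insert 262: h=7, bucket 7 empty -> new chain.
Insert 192: h=5, bucket 5 empty -> new chain.
Insert 332: h=1, bucket 1 nonempty -> append to chain.
Insert 308: h=1, bucket 1 nonempty -> append to chain.
Final buckets:
0: _
1: 60 -> 332 -> 308
2: _
3: 442
4: _
5: 192
6: _
7: 262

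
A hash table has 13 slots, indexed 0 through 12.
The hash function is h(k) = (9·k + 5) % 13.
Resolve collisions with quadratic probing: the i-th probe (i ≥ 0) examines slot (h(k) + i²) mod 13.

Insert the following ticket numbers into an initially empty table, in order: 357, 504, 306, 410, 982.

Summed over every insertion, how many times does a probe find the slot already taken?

7

Insert 357: h=7, slot 7 empty => index 7.
Insert 504: h=4, slot 4 empty => index 4.
Insert 306: h=3, slot 3 empty => index 3.
Insert 410: h=3, slots 3,4,7 occupied => index 12.
Insert 982: h=3, slots 3,4,7,12 occupied => index 6.
Table: [., ., ., 306, 504, ., 982, 357, ., ., ., ., 410]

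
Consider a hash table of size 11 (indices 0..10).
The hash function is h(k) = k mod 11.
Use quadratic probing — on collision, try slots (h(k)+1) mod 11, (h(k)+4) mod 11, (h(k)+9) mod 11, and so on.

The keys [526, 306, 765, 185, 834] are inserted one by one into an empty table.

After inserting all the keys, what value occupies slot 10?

Insert 526: h=9, slot 9 empty -> index 9.
Insert 306: h=9, slot 9 occupied -> index 10.
Insert 765: h=6, slot 6 empty -> index 6.
Insert 185: h=9, slots 9,10 occupied -> index 2.
Insert 834: h=9, slots 9,10,2 occupied -> index 7.
Table: [., ., 185, ., ., ., 765, 834, ., 526, 306]

306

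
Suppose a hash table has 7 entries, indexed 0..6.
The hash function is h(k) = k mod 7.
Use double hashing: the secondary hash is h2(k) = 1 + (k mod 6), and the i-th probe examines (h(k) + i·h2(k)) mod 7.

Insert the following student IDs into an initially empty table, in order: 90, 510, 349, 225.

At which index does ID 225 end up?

Insert 90: h=6, slot 6 empty → index 6.
Insert 510: h=6, h2=1, slot 6 occupied → index 0.
Insert 349: h=6, h2=2, slot 6 occupied → index 1.
Insert 225: h=1, h2=4, slot 1 occupied → index 5.
Table: [510, 349, -, -, -, 225, 90]

5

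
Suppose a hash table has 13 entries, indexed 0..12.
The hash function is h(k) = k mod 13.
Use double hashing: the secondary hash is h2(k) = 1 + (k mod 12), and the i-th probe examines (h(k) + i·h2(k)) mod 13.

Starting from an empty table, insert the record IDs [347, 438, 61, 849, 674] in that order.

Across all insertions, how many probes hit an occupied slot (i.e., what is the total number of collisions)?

347: h=9 → slot 9
438: h=9, h2=7, probe 9,3 → slot 3
61: h=9, h2=2, probe 9,11 → slot 11
849: h=4 → slot 4
674: h=11, h2=3, probe 11,1 → slot 1
Table: [-, 674, -, 438, 849, -, -, -, -, 347, -, 61, -]

3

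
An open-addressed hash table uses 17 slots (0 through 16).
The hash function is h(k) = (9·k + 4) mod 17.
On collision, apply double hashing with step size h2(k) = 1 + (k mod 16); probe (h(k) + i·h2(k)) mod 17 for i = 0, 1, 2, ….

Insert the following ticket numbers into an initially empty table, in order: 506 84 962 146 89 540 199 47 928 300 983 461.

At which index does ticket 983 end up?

0

506: h=2 -> slot 2
84: h=12 -> slot 12
962: h=9 -> slot 9
146: h=9, h2=3, probe 9,12,15 -> slot 15
89: h=6 -> slot 6
540: h=2, h2=13, probe 2,15,11 -> slot 11
199: h=10 -> slot 10
47: h=2, h2=16, probe 2,1 -> slot 1
928: h=9, h2=1, probe 9,10,11,12,13 -> slot 13
300: h=1, h2=13, probe 1,14 -> slot 14
983: h=11, h2=8, probe 11,2,10,1,9,0 -> slot 0
461: h=5 -> slot 5
Table: [983, 47, 506, _, _, 461, 89, _, _, 962, 199, 540, 84, 928, 300, 146, _]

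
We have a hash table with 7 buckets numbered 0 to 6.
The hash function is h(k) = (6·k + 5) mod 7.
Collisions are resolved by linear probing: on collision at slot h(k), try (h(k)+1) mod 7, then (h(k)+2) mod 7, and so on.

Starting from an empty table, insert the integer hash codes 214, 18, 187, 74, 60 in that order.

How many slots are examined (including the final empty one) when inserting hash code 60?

Insert 214: h=1, slot 1 empty → index 1.
Insert 18: h=1, slot 1 occupied → index 2.
Insert 187: h=0, slot 0 empty → index 0.
Insert 74: h=1, slots 1,2 occupied → index 3.
Insert 60: h=1, slots 1,2,3 occupied → index 4.
Table: [187, 214, 18, 74, 60, ∅, ∅]

4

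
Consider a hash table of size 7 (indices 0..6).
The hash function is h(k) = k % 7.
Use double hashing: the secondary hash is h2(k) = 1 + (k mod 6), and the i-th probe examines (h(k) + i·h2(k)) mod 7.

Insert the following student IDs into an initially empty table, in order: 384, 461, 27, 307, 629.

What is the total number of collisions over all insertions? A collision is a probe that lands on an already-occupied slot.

5

384: h=6 -> slot 6
461: h=6, h2=6, probe 6,5 -> slot 5
27: h=6, h2=4, probe 6,3 -> slot 3
307: h=6, h2=2, probe 6,1 -> slot 1
629: h=6, h2=6, probe 6,5,4 -> slot 4
Table: [-, 307, -, 27, 629, 461, 384]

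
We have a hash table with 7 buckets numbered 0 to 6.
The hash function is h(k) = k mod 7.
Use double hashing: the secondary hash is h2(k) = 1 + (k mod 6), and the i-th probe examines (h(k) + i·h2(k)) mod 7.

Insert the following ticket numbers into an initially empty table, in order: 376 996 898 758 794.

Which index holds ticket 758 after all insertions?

376 hashes to 5; slot 5 is free → place at 5.
996 hashes to 2; slot 2 is free → place at 2.
898 hashes to 2, h2=5; 2 taken → place at 0.
758 hashes to 2, h2=3; 2,5 taken → place at 1.
794 hashes to 3; slot 3 is free → place at 3.
Table: [898, 758, 996, 794, _, 376, _]

1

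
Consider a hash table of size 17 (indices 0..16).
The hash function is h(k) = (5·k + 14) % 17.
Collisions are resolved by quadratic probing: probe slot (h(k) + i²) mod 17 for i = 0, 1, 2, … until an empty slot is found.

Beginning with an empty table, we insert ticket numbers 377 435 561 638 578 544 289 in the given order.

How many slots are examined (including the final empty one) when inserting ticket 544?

377 hashes to 12; slot 12 is free -> place at 12.
435 hashes to 13; slot 13 is free -> place at 13.
561 hashes to 14; slot 14 is free -> place at 14.
638 hashes to 8; slot 8 is free -> place at 8.
578 hashes to 14; 14 taken -> place at 15.
544 hashes to 14; 14,15 taken -> place at 1.
289 hashes to 14; 14,15,1 taken -> place at 6.
Table: [—, 544, —, —, —, —, 289, —, 638, —, —, —, 377, 435, 561, 578, —]

3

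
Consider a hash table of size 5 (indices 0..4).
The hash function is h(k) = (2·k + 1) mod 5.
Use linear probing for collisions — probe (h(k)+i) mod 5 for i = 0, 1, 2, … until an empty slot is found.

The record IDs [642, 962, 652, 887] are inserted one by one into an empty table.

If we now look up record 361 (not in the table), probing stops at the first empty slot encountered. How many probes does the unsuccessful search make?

642: h=0 => slot 0
962: h=0, probe 0,1 => slot 1
652: h=0, probe 0,1,2 => slot 2
887: h=0, probe 0,1,2,3 => slot 3
Table: [642, 962, 652, 887, -]
Lookup 361: h=3, probe 3,4 → slot 4 empty, not found.

2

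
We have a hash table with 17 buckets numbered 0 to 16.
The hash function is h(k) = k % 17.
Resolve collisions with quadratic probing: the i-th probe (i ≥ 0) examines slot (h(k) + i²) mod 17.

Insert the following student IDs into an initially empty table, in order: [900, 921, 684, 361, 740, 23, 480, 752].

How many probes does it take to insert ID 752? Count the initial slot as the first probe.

4

900: h=16 -> slot 16
921: h=3 -> slot 3
684: h=4 -> slot 4
361: h=4, probe 4,5 -> slot 5
740: h=9 -> slot 9
23: h=6 -> slot 6
480: h=4, probe 4,5,8 -> slot 8
752: h=4, probe 4,5,8,13 -> slot 13
Table: [—, —, —, 921, 684, 361, 23, —, 480, 740, —, —, —, 752, —, —, 900]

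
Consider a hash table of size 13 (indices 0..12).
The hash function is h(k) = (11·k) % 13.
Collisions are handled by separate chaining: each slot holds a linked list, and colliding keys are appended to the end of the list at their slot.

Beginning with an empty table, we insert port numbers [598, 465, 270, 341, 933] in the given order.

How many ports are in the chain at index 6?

598 -> bucket 0
465 -> bucket 6
270 -> bucket 6 (collision)
341 -> bucket 7
933 -> bucket 6 (collision)
Final buckets:
0: 598
1: -
2: -
3: -
4: -
5: -
6: 465 -> 270 -> 933
7: 341
8: -
9: -
10: -
11: -
12: -

3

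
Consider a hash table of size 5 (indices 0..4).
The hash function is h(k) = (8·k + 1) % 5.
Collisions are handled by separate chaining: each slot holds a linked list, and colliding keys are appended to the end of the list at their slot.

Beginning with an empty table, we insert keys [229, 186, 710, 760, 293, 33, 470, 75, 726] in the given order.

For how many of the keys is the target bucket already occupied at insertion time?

229 → bucket 3
186 → bucket 4
710 → bucket 1
760 → bucket 1 (collision)
293 → bucket 0
33 → bucket 0 (collision)
470 → bucket 1 (collision)
75 → bucket 1 (collision)
726 → bucket 4 (collision)
Final buckets:
0: 293 -> 33
1: 710 -> 760 -> 470 -> 75
2: -
3: 229
4: 186 -> 726

5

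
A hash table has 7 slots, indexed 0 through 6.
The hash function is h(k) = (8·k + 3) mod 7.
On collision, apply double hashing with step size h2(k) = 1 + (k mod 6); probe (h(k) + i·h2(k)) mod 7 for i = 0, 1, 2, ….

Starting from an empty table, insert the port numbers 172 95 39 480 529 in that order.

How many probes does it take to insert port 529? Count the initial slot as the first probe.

2

172 hashes to 0; slot 0 is free -> place at 0.
95 hashes to 0, h2=6; 0 taken -> place at 6.
39 hashes to 0, h2=4; 0 taken -> place at 4.
480 hashes to 0, h2=1; 0 taken -> place at 1.
529 hashes to 0, h2=2; 0 taken -> place at 2.
Table: [172, 480, 529, ∅, 39, ∅, 95]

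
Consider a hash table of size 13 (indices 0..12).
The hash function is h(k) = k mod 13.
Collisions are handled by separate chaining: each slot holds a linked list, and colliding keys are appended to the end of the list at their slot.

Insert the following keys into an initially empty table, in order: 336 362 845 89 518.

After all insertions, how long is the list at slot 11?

4

336 -> bucket 11
362 -> bucket 11 (collision)
845 -> bucket 0
89 -> bucket 11 (collision)
518 -> bucket 11 (collision)
Final buckets:
0: 845
1: .
2: .
3: .
4: .
5: .
6: .
7: .
8: .
9: .
10: .
11: 336 -> 362 -> 89 -> 518
12: .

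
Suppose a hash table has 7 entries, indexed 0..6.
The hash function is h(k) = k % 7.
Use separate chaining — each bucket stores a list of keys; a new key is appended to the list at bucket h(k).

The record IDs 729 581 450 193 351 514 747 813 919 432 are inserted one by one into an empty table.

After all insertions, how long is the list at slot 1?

Insert 729: h=1, bucket 1 empty -> new chain.
Insert 581: h=0, bucket 0 empty -> new chain.
Insert 450: h=2, bucket 2 empty -> new chain.
Insert 193: h=4, bucket 4 empty -> new chain.
Insert 351: h=1, bucket 1 nonempty -> append to chain.
Insert 514: h=3, bucket 3 empty -> new chain.
Insert 747: h=5, bucket 5 empty -> new chain.
Insert 813: h=1, bucket 1 nonempty -> append to chain.
Insert 919: h=2, bucket 2 nonempty -> append to chain.
Insert 432: h=5, bucket 5 nonempty -> append to chain.
Final buckets:
0: 581
1: 729 -> 351 -> 813
2: 450 -> 919
3: 514
4: 193
5: 747 -> 432
6: _

3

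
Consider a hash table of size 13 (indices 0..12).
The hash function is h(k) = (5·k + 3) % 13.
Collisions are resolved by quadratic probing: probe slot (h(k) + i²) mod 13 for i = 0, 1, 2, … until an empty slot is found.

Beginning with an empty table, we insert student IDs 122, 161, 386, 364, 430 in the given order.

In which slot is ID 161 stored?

122: h=2 → slot 2
161: h=2, probe 2,3 → slot 3
386: h=9 → slot 9
364: h=3, probe 3,4 → slot 4
430: h=8 → slot 8
Table: [∅, ∅, 122, 161, 364, ∅, ∅, ∅, 430, 386, ∅, ∅, ∅]

3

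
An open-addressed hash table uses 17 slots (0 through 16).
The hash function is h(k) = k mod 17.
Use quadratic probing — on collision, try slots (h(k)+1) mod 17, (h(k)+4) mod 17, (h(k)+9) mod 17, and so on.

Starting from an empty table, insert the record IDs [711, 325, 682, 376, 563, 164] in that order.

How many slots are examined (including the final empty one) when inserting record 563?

4

711: h=14 → slot 14
325: h=2 → slot 2
682: h=2, probe 2,3 → slot 3
376: h=2, probe 2,3,6 → slot 6
563: h=2, probe 2,3,6,11 → slot 11
164: h=11, probe 11,12 → slot 12
Table: [-, -, 325, 682, -, -, 376, -, -, -, -, 563, 164, -, 711, -, -]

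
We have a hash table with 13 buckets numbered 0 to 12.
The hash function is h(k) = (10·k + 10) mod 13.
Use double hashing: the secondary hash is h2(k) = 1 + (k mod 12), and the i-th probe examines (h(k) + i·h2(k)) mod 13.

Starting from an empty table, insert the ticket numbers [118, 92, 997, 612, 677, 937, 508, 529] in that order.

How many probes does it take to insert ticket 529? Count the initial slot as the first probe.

Insert 118: h=7, slot 7 empty => index 7.
Insert 92: h=7, h2=9, slot 7 occupied => index 3.
Insert 997: h=9, slot 9 empty => index 9.
Insert 612: h=7, h2=1, slot 7 occupied => index 8.
Insert 677: h=7, h2=6, slot 7 occupied => index 0.
Insert 937: h=7, h2=2, slots 7,9 occupied => index 11.
Insert 508: h=7, h2=5, slot 7 occupied => index 12.
Insert 529: h=9, h2=2, slots 9,11,0 occupied => index 2.
Table: [677, ., 529, 92, ., ., ., 118, 612, 997, ., 937, 508]

4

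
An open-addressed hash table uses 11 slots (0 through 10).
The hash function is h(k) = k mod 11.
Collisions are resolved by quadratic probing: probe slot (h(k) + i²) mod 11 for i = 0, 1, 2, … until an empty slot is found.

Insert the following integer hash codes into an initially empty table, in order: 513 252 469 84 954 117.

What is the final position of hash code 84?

0

513: h=7 -> slot 7
252: h=10 -> slot 10
469: h=7, probe 7,8 -> slot 8
84: h=7, probe 7,8,0 -> slot 0
954: h=8, probe 8,9 -> slot 9
117: h=7, probe 7,8,0,5 -> slot 5
Table: [84, ∅, ∅, ∅, ∅, 117, ∅, 513, 469, 954, 252]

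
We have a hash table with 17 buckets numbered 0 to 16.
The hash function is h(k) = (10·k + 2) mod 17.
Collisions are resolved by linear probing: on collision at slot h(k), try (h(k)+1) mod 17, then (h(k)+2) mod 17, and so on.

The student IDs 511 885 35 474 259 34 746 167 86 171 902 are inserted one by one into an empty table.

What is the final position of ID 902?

3

511 hashes to 12; slot 12 is free -> place at 12.
885 hashes to 12; 12 taken -> place at 13.
35 hashes to 12; 12,13 taken -> place at 14.
474 hashes to 16; slot 16 is free -> place at 16.
259 hashes to 8; slot 8 is free -> place at 8.
34 hashes to 2; slot 2 is free -> place at 2.
746 hashes to 16; 16 taken -> place at 0.
167 hashes to 6; slot 6 is free -> place at 6.
86 hashes to 12; 12,13,14 taken -> place at 15.
171 hashes to 12; 12,13,14,15,16,0 taken -> place at 1.
902 hashes to 12; 12,13,14,15,16,0,1,2 taken -> place at 3.
Table: [746, 171, 34, 902, _, _, 167, _, 259, _, _, _, 511, 885, 35, 86, 474]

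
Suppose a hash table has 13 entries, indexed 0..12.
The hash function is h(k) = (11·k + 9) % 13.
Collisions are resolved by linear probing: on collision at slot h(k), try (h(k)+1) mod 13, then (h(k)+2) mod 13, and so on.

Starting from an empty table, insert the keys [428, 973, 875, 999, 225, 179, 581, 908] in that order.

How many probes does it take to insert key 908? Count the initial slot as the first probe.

7

Insert 428: h=11, slot 11 empty -> index 11.
Insert 973: h=0, slot 0 empty -> index 0.
Insert 875: h=1, slot 1 empty -> index 1.
Insert 999: h=0, slots 0,1 occupied -> index 2.
Insert 225: h=1, slots 1,2 occupied -> index 3.
Insert 179: h=2, slots 2,3 occupied -> index 4.
Insert 581: h=4, slot 4 occupied -> index 5.
Insert 908: h=0, slots 0,1,2,3,4,5 occupied -> index 6.
Table: [973, 875, 999, 225, 179, 581, 908, —, —, —, —, 428, —]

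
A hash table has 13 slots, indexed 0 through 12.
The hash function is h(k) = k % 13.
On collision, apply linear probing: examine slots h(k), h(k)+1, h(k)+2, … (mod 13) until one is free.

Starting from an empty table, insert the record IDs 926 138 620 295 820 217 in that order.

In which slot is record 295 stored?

Insert 926: h=3, slot 3 empty => index 3.
Insert 138: h=8, slot 8 empty => index 8.
Insert 620: h=9, slot 9 empty => index 9.
Insert 295: h=9, slot 9 occupied => index 10.
Insert 820: h=1, slot 1 empty => index 1.
Insert 217: h=9, slots 9,10 occupied => index 11.
Table: [_, 820, _, 926, _, _, _, _, 138, 620, 295, 217, _]

10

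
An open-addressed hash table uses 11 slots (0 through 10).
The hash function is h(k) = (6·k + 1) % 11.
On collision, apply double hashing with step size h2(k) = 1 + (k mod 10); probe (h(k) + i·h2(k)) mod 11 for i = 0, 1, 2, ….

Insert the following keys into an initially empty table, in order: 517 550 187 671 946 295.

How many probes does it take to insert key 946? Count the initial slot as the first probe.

Insert 517: h=1, slot 1 empty => index 1.
Insert 550: h=1, h2=1, slot 1 occupied => index 2.
Insert 187: h=1, h2=8, slot 1 occupied => index 9.
Insert 671: h=1, h2=2, slot 1 occupied => index 3.
Insert 946: h=1, h2=7, slot 1 occupied => index 8.
Insert 295: h=0, slot 0 empty => index 0.
Table: [295, 517, 550, 671, ., ., ., ., 946, 187, .]

2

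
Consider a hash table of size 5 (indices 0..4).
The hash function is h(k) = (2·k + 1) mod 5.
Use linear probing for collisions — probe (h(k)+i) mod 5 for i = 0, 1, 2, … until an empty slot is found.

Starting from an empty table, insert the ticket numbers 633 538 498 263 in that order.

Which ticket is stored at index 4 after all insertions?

498

Insert 633: h=2, slot 2 empty => index 2.
Insert 538: h=2, slot 2 occupied => index 3.
Insert 498: h=2, slots 2,3 occupied => index 4.
Insert 263: h=2, slots 2,3,4 occupied => index 0.
Table: [263, ∅, 633, 538, 498]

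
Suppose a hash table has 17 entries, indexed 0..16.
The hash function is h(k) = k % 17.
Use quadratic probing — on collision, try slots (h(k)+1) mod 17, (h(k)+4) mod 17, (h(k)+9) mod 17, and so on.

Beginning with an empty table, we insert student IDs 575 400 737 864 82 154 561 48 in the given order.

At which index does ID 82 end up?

575 hashes to 14; slot 14 is free -> place at 14.
400 hashes to 9; slot 9 is free -> place at 9.
737 hashes to 6; slot 6 is free -> place at 6.
864 hashes to 14; 14 taken -> place at 15.
82 hashes to 14; 14,15 taken -> place at 1.
154 hashes to 1; 1 taken -> place at 2.
561 hashes to 0; slot 0 is free -> place at 0.
48 hashes to 14; 14,15,1,6 taken -> place at 13.
Table: [561, 82, 154, -, -, -, 737, -, -, 400, -, -, -, 48, 575, 864, -]

1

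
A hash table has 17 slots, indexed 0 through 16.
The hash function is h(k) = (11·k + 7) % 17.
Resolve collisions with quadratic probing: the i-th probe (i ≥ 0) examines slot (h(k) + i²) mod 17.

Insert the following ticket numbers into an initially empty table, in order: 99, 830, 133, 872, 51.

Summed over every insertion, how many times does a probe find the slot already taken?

99: h=8 -> slot 8
830: h=8, probe 8,9 -> slot 9
133: h=8, probe 8,9,12 -> slot 12
872: h=11 -> slot 11
51: h=7 -> slot 7
Table: [., ., ., ., ., ., ., 51, 99, 830, ., 872, 133, ., ., ., .]

3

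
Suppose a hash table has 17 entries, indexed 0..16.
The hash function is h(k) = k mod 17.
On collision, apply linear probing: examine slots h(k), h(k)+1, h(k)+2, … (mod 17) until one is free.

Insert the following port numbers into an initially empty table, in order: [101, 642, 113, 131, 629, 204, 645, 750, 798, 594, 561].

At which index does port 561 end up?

6

Insert 101: h=16, slot 16 empty → index 16.
Insert 642: h=13, slot 13 empty → index 13.
Insert 113: h=11, slot 11 empty → index 11.
Insert 131: h=12, slot 12 empty → index 12.
Insert 629: h=0, slot 0 empty → index 0.
Insert 204: h=0, slot 0 occupied → index 1.
Insert 645: h=16, slots 16,0,1 occupied → index 2.
Insert 750: h=2, slot 2 occupied → index 3.
Insert 798: h=16, slots 16,0,1,2,3 occupied → index 4.
Insert 594: h=16, slots 16,0,1,2,3,4 occupied → index 5.
Insert 561: h=0, slots 0,1,2,3,4,5 occupied → index 6.
Table: [629, 204, 645, 750, 798, 594, 561, _, _, _, _, 113, 131, 642, _, _, 101]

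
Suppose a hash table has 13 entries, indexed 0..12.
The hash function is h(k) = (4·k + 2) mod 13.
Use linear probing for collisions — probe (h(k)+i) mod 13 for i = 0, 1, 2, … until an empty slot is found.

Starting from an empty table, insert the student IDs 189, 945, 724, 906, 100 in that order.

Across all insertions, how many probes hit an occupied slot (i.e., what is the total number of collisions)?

6

189 hashes to 4; slot 4 is free => place at 4.
945 hashes to 12; slot 12 is free => place at 12.
724 hashes to 12; 12 taken => place at 0.
906 hashes to 12; 12,0 taken => place at 1.
100 hashes to 12; 12,0,1 taken => place at 2.
Table: [724, 906, 100, ∅, 189, ∅, ∅, ∅, ∅, ∅, ∅, ∅, 945]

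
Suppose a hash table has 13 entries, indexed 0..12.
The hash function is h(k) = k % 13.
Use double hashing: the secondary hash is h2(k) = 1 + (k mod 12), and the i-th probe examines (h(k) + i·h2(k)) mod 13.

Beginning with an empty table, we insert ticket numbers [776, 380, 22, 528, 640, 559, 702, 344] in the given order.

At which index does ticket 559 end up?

11

Insert 776: h=9, slot 9 empty => index 9.
Insert 380: h=3, slot 3 empty => index 3.
Insert 22: h=9, h2=11, slot 9 occupied => index 7.
Insert 528: h=8, slot 8 empty => index 8.
Insert 640: h=3, h2=5, slots 3,8 occupied => index 0.
Insert 559: h=0, h2=8, slots 0,8,3 occupied => index 11.
Insert 702: h=0, h2=7, slots 0,7 occupied => index 1.
Insert 344: h=6, slot 6 empty => index 6.
Table: [640, 702, -, 380, -, -, 344, 22, 528, 776, -, 559, -]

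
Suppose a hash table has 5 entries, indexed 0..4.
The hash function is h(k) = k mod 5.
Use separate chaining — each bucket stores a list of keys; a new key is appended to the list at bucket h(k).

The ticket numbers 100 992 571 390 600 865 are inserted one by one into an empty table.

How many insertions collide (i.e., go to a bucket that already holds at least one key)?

3

100 → bucket 0
992 → bucket 2
571 → bucket 1
390 → bucket 0 (collision)
600 → bucket 0 (collision)
865 → bucket 0 (collision)
Final buckets:
0: 100 -> 390 -> 600 -> 865
1: 571
2: 992
3: .
4: .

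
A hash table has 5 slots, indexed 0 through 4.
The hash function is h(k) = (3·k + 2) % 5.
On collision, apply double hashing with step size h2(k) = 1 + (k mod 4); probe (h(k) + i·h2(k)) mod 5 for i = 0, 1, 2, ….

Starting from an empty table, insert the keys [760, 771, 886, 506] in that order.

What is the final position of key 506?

760: h=2 → slot 2
771: h=0 → slot 0
886: h=0, h2=3, probe 0,3 → slot 3
506: h=0, h2=3, probe 0,3,1 → slot 1
Table: [771, 506, 760, 886, ∅]

1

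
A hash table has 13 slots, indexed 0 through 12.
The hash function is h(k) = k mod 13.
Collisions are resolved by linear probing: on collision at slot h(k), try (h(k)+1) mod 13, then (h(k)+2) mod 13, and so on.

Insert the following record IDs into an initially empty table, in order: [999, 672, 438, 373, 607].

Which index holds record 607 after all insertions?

999 hashes to 11; slot 11 is free -> place at 11.
672 hashes to 9; slot 9 is free -> place at 9.
438 hashes to 9; 9 taken -> place at 10.
373 hashes to 9; 9,10,11 taken -> place at 12.
607 hashes to 9; 9,10,11,12 taken -> place at 0.
Table: [607, -, -, -, -, -, -, -, -, 672, 438, 999, 373]

0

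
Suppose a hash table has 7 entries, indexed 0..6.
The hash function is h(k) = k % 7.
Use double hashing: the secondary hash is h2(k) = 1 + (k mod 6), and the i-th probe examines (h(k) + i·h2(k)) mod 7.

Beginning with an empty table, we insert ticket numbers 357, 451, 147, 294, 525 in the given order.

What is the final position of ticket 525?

357: h=0 → slot 0
451: h=3 → slot 3
147: h=0, h2=4, probe 0,4 → slot 4
294: h=0, h2=1, probe 0,1 → slot 1
525: h=0, h2=4, probe 0,4,1,5 → slot 5
Table: [357, 294, ., 451, 147, 525, .]

5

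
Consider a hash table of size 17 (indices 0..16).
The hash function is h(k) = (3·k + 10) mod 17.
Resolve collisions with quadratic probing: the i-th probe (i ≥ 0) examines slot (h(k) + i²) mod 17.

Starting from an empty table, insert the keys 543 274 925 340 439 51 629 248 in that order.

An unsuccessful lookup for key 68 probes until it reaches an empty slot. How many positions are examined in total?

543: h=7 → slot 7
274: h=16 → slot 16
925: h=14 → slot 14
340: h=10 → slot 10
439: h=1 → slot 1
51: h=10, probe 10,11 → slot 11
629: h=10, probe 10,11,14,2 → slot 2
248: h=6 → slot 6
Table: [., 439, 629, ., ., ., 248, 543, ., ., 340, 51, ., ., 925, ., 274]
Lookup 68: h=10, probe 10,11,14,2,9 → slot 9 empty, not found.

5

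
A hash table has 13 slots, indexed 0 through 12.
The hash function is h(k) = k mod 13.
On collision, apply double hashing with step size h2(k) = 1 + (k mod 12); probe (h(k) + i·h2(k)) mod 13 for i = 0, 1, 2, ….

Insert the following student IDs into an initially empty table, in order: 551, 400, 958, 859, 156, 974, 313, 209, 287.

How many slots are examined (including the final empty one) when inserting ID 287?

4

Insert 551: h=5, slot 5 empty => index 5.
Insert 400: h=10, slot 10 empty => index 10.
Insert 958: h=9, slot 9 empty => index 9.
Insert 859: h=1, slot 1 empty => index 1.
Insert 156: h=0, slot 0 empty => index 0.
Insert 974: h=12, slot 12 empty => index 12.
Insert 313: h=1, h2=2, slot 1 occupied => index 3.
Insert 209: h=1, h2=6, slot 1 occupied => index 7.
Insert 287: h=1, h2=12, slots 1,0,12 occupied => index 11.
Table: [156, 859, —, 313, —, 551, —, 209, —, 958, 400, 287, 974]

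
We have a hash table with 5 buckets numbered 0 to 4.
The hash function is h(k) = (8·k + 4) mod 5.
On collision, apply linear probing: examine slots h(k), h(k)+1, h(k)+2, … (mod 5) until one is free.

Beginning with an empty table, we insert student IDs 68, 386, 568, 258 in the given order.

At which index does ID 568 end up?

68: h=3 -> slot 3
386: h=2 -> slot 2
568: h=3, probe 3,4 -> slot 4
258: h=3, probe 3,4,0 -> slot 0
Table: [258, —, 386, 68, 568]

4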